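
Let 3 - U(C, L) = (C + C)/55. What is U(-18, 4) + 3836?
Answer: 211181/55 ≈ 3839.7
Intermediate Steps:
U(C, L) = 3 - 2*C/55 (U(C, L) = 3 - (C + C)/55 = 3 - 2*C/55)
U(-18, 4) + 3836 = (3 - 2/55*(-18)) + 3836 = (3 + 36/55) + 3836 = 201/55 + 3836 = 211181/55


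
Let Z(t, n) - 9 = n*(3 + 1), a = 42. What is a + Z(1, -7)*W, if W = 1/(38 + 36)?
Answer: 3089/74 ≈ 41.743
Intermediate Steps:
Z(t, n) = 9 + 4*n (Z(t, n) = 9 + n*(3 + 1) = 9 + n*4 = 9 + 4*n)
W = 1/74 ≈ 0.013514
a + Z(1, -7)*W = 42 + (9 + 4*(-7))*(1/74) = 42 + (9 - 28)*(1/74) = 42 - 19*1/74 = 42 - 19/74 = 3089/74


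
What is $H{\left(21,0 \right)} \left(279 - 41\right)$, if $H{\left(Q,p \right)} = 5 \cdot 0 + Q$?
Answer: $4998$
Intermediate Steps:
$H{\left(Q,p \right)} = Q$ ($H{\left(Q,p \right)} = 0 + Q = Q$)
$H{\left(21,0 \right)} \left(279 - 41\right) = 21 \left(279 - 41\right) = 21 \cdot 238 = 4998$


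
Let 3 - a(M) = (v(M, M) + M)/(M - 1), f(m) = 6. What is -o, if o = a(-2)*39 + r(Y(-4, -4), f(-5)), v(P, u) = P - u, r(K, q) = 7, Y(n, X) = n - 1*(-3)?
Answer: -98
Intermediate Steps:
Y(n, X) = 3 + n (Y(n, X) = n + 3 = 3 + n)
a(M) = 3 - M/(-1 + M) (a(M) = 3 - ((M - M) + M)/(M - 1) = 3 - (0 + M)/(-1 + M) = 3 - M/(-1 + M))
o = 98 (o = ((-3 + 2*(-2))/(-1 - 2))*39 + 7 = ((-3 - 4)/(-3))*39 + 7 = -1/3*(-7)*39 + 7 = (7/3)*39 + 7 = 91 + 7 = 98)
-o = -1*98 = -98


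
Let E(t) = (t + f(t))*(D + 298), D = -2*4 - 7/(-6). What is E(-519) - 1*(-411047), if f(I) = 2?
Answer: 1563083/6 ≈ 2.6051e+5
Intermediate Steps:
D = -41/6 (D = -8 - 7*(-⅙) = -8 + 7/6 = -41/6 ≈ -6.8333)
E(t) = 1747/3 + 1747*t/6 (E(t) = (t + 2)*(-41/6 + 298) = (2 + t)*(1747/6) = 1747/3 + 1747*t/6)
E(-519) - 1*(-411047) = (1747/3 + (1747/6)*(-519)) - 1*(-411047) = (1747/3 - 302231/2) + 411047 = -903199/6 + 411047 = 1563083/6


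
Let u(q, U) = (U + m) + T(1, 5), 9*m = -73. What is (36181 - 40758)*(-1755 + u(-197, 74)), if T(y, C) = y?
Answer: 69538361/9 ≈ 7.7265e+6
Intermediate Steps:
m = -73/9 (m = (⅑)*(-73) = -73/9 ≈ -8.1111)
u(q, U) = -64/9 + U (u(q, U) = (U - 73/9) + 1 = (-73/9 + U) + 1 = -64/9 + U)
(36181 - 40758)*(-1755 + u(-197, 74)) = (36181 - 40758)*(-1755 + (-64/9 + 74)) = -4577*(-1755 + 602/9) = -4577*(-15193/9) = 69538361/9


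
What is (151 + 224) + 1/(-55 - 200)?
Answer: 95624/255 ≈ 375.00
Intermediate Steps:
(151 + 224) + 1/(-55 - 200) = 375 + 1/(-255) = 375 - 1/255 = 95624/255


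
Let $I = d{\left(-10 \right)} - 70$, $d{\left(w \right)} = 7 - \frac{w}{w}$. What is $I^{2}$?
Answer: $4096$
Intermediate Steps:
$d{\left(w \right)} = 6$ ($d{\left(w \right)} = 7 - 1 = 6$)
$I = -64$ ($I = 6 - 70 = -64$)
$I^{2} = \left(-64\right)^{2} = 4096$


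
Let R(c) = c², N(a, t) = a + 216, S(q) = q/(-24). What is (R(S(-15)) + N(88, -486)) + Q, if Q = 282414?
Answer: 18093977/64 ≈ 2.8272e+5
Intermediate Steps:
S(q) = -q/24 (S(q) = q*(-1/24) = -q/24)
N(a, t) = 216 + a
(R(S(-15)) + N(88, -486)) + Q = ((-1/24*(-15))² + (216 + 88)) + 282414 = ((5/8)² + 304) + 282414 = (25/64 + 304) + 282414 = 19481/64 + 282414 = 18093977/64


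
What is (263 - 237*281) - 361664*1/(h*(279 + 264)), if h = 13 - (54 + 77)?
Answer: -2124961526/32037 ≈ -66328.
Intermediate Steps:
h = -118 (h = 13 - 1*131 = 13 - 131 = -118)
(263 - 237*281) - 361664*1/(h*(279 + 264)) = (263 - 237*281) - 361664*(-1/(118*(279 + 264))) = (263 - 66597) - 361664/((-118*543)) = -66334 - 361664/(-64074) = -66334 - 361664*(-1/64074) = -66334 + 180832/32037 = -2124961526/32037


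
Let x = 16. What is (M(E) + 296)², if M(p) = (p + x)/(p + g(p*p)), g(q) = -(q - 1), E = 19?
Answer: 10181011801/116281 ≈ 87555.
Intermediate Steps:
g(q) = 1 - q (g(q) = -(-1 + q) = 1 - q)
M(p) = (16 + p)/(1 + p - p²) (M(p) = (p + 16)/(p + (1 - p*p)) = (16 + p)/(p + (1 - p²)) = (16 + p)/(1 + p - p²))
(M(E) + 296)² = ((16 + 19)/(1 + 19 - 1*19²) + 296)² = (35/(1 + 19 - 1*361) + 296)² = (35/(1 + 19 - 361) + 296)² = (35/(-341) + 296)² = (-1/341*35 + 296)² = (-35/341 + 296)² = (100901/341)² = 10181011801/116281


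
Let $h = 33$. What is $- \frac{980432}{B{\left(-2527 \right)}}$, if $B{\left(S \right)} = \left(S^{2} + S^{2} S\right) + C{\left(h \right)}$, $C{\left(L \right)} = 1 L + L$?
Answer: $\frac{245108}{4032587847} \approx 6.0782 \cdot 10^{-5}$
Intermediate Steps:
$C{\left(L \right)} = 2 L$ ($C{\left(L \right)} = L + L = 2 L$)
$B{\left(S \right)} = 66 + S^{2} + S^{3}$ ($B{\left(S \right)} = \left(S^{2} + S^{2} S\right) + 2 \cdot 33 = \left(S^{2} + S^{3}\right) + 66 = 66 + S^{2} + S^{3}$)
$- \frac{980432}{B{\left(-2527 \right)}} = - \frac{980432}{66 + \left(-2527\right)^{2} + \left(-2527\right)^{3}} = - \frac{980432}{66 + 6385729 - 16136737183} = - \frac{980432}{-16130351388} = \left(-980432\right) \left(- \frac{1}{16130351388}\right) = \frac{245108}{4032587847}$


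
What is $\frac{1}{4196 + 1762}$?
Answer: $\frac{1}{5958} \approx 0.00016784$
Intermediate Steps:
$\frac{1}{4196 + 1762} = \frac{1}{5958}$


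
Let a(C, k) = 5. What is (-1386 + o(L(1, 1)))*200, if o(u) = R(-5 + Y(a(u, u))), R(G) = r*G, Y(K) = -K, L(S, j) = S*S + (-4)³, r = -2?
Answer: -273200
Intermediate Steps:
L(S, j) = -64 + S² (L(S, j) = S² - 64 = -64 + S²)
R(G) = -2*G
o(u) = 20 (o(u) = -2*(-5 - 1*5) = -2*(-5 - 5) = -2*(-10) = 20)
(-1386 + o(L(1, 1)))*200 = (-1386 + 20)*200 = -1366*200 = -273200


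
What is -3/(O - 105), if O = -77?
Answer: 3/182 ≈ 0.016484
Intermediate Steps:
-3/(O - 105) = -3/(-77 - 105) = -3/(-182) = -1/182*(-3) = 3/182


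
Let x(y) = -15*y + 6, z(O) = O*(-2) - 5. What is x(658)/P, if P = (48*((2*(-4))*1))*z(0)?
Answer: -411/80 ≈ -5.1375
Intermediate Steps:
z(O) = -5 - 2*O (z(O) = -2*O - 5 = -5 - 2*O)
P = 1920 (P = (48*((2*(-4))*1))*(-5 - 2*0) = (48*(-8*1))*(-5 + 0) = (48*(-8))*(-5) = -384*(-5) = 1920)
x(y) = 6 - 15*y
x(658)/P = (6 - 15*658)/1920 = (6 - 9870)*(1/1920) = -9864*1/1920 = -411/80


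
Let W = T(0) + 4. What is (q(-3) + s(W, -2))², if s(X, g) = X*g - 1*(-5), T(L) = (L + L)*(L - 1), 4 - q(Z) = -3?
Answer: 16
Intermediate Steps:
q(Z) = 7 (q(Z) = 4 - 1*(-3) = 4 + 3 = 7)
T(L) = 2*L*(-1 + L) (T(L) = (2*L)*(-1 + L) = 2*L*(-1 + L))
W = 4 (W = 2*0*(-1 + 0) + 4 = 2*0*(-1) + 4 = 0 + 4 = 4)
s(X, g) = 5 + X*g (s(X, g) = X*g + 5 = 5 + X*g)
(q(-3) + s(W, -2))² = (7 + (5 + 4*(-2)))² = (7 + (5 - 8))² = (7 - 3)² = 4² = 16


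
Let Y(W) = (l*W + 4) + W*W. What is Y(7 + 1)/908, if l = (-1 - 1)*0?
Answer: 17/227 ≈ 0.074890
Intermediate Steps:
l = 0 (l = -2*0 = 0)
Y(W) = 4 + W**2 (Y(W) = (0*W + 4) + W*W = (0 + 4) + W**2 = 4 + W**2)
Y(7 + 1)/908 = (4 + (7 + 1)**2)/908 = (4 + 8**2)*(1/908) = (4 + 64)*(1/908) = 68*(1/908) = 17/227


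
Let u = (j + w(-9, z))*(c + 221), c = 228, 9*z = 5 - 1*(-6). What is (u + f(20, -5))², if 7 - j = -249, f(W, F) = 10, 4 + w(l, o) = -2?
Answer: 12602307600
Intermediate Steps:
z = 11/9 (z = (5 - 1*(-6))/9 = (5 + 6)/9 = (⅑)*11 = 11/9 ≈ 1.2222)
w(l, o) = -6 (w(l, o) = -4 - 2 = -6)
j = 256 (j = 7 - 1*(-249) = 7 + 249 = 256)
u = 112250 (u = (256 - 6)*(228 + 221) = 250*449 = 112250)
(u + f(20, -5))² = (112250 + 10)² = 112260² = 12602307600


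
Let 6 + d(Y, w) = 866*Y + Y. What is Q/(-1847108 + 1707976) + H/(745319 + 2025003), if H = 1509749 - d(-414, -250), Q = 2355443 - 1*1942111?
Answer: -221266934607/96360110126 ≈ -2.2962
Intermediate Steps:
d(Y, w) = -6 + 867*Y (d(Y, w) = -6 + (866*Y + Y) = -6 + 867*Y)
Q = 413332 (Q = 2355443 - 1942111 = 413332)
H = 1868693 (H = 1509749 - (-6 + 867*(-414)) = 1509749 - (-6 - 358938) = 1509749 - 1*(-358944) = 1509749 + 358944 = 1868693)
Q/(-1847108 + 1707976) + H/(745319 + 2025003) = 413332/(-1847108 + 1707976) + 1868693/(745319 + 2025003) = 413332/(-139132) + 1868693/2770322 = 413332*(-1/139132) + 1868693*(1/2770322) = -103333/34783 + 1868693/2770322 = -221266934607/96360110126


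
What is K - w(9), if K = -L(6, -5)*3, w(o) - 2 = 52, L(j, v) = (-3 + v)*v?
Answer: -174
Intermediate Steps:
L(j, v) = v*(-3 + v)
w(o) = 54 (w(o) = 2 + 52 = 54)
K = -120 (K = -(-5)*(-3 - 5)*3 = -(-5)*(-8)*3 = -1*40*3 = -40*3 = -120)
K - w(9) = -120 - 1*54 = -120 - 54 = -174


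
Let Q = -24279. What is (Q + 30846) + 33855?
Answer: 40422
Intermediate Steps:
(Q + 30846) + 33855 = (-24279 + 30846) + 33855 = 6567 + 33855 = 40422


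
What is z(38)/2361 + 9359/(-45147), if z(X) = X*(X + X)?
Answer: 12031993/11843563 ≈ 1.0159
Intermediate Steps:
z(X) = 2*X² (z(X) = X*(2*X) = 2*X²)
z(38)/2361 + 9359/(-45147) = (2*38²)/2361 + 9359/(-45147) = (2*1444)*(1/2361) + 9359*(-1/45147) = 2888*(1/2361) - 9359/45147 = 2888/2361 - 9359/45147 = 12031993/11843563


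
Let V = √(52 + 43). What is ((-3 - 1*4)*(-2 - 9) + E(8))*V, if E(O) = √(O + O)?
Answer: 81*√95 ≈ 789.49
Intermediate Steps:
E(O) = √2*√O (E(O) = √(2*O) = √2*√O)
V = √95 ≈ 9.7468
((-3 - 1*4)*(-2 - 9) + E(8))*V = ((-3 - 1*4)*(-2 - 9) + √2*√8)*√95 = ((-3 - 4)*(-11) + √2*(2*√2))*√95 = (-7*(-11) + 4)*√95 = (77 + 4)*√95 = 81*√95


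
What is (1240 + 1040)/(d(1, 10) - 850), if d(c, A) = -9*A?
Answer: -114/47 ≈ -2.4255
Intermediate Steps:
(1240 + 1040)/(d(1, 10) - 850) = (1240 + 1040)/(-9*10 - 850) = 2280/(-90 - 850) = 2280/(-940) = 2280*(-1/940) = -114/47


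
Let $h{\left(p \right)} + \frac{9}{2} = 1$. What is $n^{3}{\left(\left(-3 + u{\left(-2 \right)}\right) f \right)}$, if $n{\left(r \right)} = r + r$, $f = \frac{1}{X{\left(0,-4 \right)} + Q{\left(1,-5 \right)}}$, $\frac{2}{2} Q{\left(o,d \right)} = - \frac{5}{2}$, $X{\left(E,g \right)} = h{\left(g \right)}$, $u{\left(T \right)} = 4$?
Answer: $- \frac{1}{27} \approx -0.037037$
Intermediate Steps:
$h{\left(p \right)} = - \frac{7}{2}$ ($h{\left(p \right)} = - \frac{9}{2} + 1 = - \frac{7}{2}$)
$X{\left(E,g \right)} = - \frac{7}{2}$
$Q{\left(o,d \right)} = - \frac{5}{2}$
$f = - \frac{1}{6}$ ($f = \frac{1}{- \frac{7}{2} - \frac{5}{2}} = \frac{1}{-6} = - \frac{1}{6} \approx -0.16667$)
$n{\left(r \right)} = 2 r$
$n^{3}{\left(\left(-3 + u{\left(-2 \right)}\right) f \right)} = \left(2 \left(-3 + 4\right) \left(- \frac{1}{6}\right)\right)^{3} = \left(2 \cdot 1 \left(- \frac{1}{6}\right)\right)^{3} = \left(2 \left(- \frac{1}{6}\right)\right)^{3} = \left(- \frac{1}{3}\right)^{3} = - \frac{1}{27}$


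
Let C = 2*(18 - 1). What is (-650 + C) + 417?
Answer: -199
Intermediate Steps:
C = 34 (C = 2*17 = 34)
(-650 + C) + 417 = (-650 + 34) + 417 = -616 + 417 = -199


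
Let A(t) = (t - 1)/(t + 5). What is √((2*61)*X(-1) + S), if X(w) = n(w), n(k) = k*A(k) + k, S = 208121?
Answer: 2*√52015 ≈ 456.14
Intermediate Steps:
A(t) = (-1 + t)/(5 + t)
n(k) = k + k*(-1 + k)/(5 + k) (n(k) = k*((-1 + k)/(5 + k)) + k = k*(-1 + k)/(5 + k) + k = k + k*(-1 + k)/(5 + k))
X(w) = 2*w*(2 + w)/(5 + w)
√((2*61)*X(-1) + S) = √((2*61)*(2*(-1)*(2 - 1)/(5 - 1)) + 208121) = √(122*(2*(-1)*1/4) + 208121) = √(122*(2*(-1)*(¼)*1) + 208121) = √(122*(-½) + 208121) = √(-61 + 208121) = √208060 = 2*√52015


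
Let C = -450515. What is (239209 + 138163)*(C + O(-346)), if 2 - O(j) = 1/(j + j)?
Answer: -29411901493285/173 ≈ -1.7001e+11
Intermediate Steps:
O(j) = 2 - 1/(2*j) (O(j) = 2 - 1/(j + j) = 2 - 1/(2*j))
(239209 + 138163)*(C + O(-346)) = (239209 + 138163)*(-450515 + (2 - ½/(-346))) = 377372*(-450515 + (2 - ½*(-1/346))) = 377372*(-450515 + (2 + 1/692)) = 377372*(-450515 + 1385/692) = 377372*(-311754995/692) = -29411901493285/173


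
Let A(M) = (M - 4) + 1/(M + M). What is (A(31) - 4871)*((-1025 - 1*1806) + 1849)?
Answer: 147460557/31 ≈ 4.7568e+6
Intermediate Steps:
A(M) = -4 + M + 1/(2*M) (A(M) = (-4 + M) + 1/(2*M) = -4 + M + 1/(2*M))
(A(31) - 4871)*((-1025 - 1*1806) + 1849) = ((-4 + 31 + (½)/31) - 4871)*((-1025 - 1*1806) + 1849) = ((-4 + 31 + (½)*(1/31)) - 4871)*((-1025 - 1806) + 1849) = ((-4 + 31 + 1/62) - 4871)*(-2831 + 1849) = (1675/62 - 4871)*(-982) = -300327/62*(-982) = 147460557/31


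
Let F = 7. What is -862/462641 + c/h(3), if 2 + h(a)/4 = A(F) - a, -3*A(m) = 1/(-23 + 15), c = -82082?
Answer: 32549555542/7864897 ≈ 4138.6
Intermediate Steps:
A(m) = 1/24 (A(m) = -1/(3*(-23 + 15)) = -⅓/(-8) = -⅓*(-⅛) = 1/24)
h(a) = -47/6 - 4*a (h(a) = -8 + 4*(1/24 - a) = -8 + (⅙ - 4*a) = -47/6 - 4*a)
-862/462641 + c/h(3) = -862/462641 - 82082/(-47/6 - 4*3) = -862*1/462641 - 82082/(-47/6 - 12) = -862/462641 - 82082/(-119/6) = -862/462641 - 82082*(-6/119) = -862/462641 + 70356/17 = 32549555542/7864897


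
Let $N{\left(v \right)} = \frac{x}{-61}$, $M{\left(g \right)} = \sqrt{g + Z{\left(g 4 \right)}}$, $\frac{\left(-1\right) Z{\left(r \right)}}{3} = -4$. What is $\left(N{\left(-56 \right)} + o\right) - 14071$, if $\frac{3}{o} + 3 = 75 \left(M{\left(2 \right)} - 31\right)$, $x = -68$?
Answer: $- \frac{254657813187}{18099493} - \frac{25 \sqrt{14}}{593426} \approx -14070.0$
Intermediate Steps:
$Z{\left(r \right)} = 12$ ($Z{\left(r \right)} = \left(-3\right) \left(-4\right) = 12$)
$M{\left(g \right)} = \sqrt{12 + g}$ ($M{\left(g \right)} = \sqrt{g + 12} = \sqrt{12 + g}$)
$N{\left(v \right)} = \frac{68}{61}$ ($N{\left(v \right)} = - \frac{68}{-61} = \left(-68\right) \left(- \frac{1}{61}\right) = \frac{68}{61}$)
$o = \frac{3}{-2328 + 75 \sqrt{14}}$ ($o = \frac{3}{-3 + 75 \left(\sqrt{12 + 2} - 31\right)} = \frac{3}{-3 + 75 \left(\sqrt{14} - 31\right)} = \frac{3}{-3 + 75 \left(-31 + \sqrt{14}\right)} = \frac{3}{-3 - \left(2325 - 75 \sqrt{14}\right)} = \frac{3}{-2328 + 75 \sqrt{14}} \approx -0.0014653$)
$\left(N{\left(-56 \right)} + o\right) - 14071 = \left(\frac{68}{61} - \left(\frac{388}{296713} + \frac{25 \sqrt{14}}{593426}\right)\right) - 14071 = \left(\frac{20152816}{18099493} - \frac{25 \sqrt{14}}{593426}\right) - 14071 = - \frac{254657813187}{18099493} - \frac{25 \sqrt{14}}{593426}$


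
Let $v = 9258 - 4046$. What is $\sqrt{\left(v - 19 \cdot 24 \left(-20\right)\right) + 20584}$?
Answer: $2 \sqrt{8729} \approx 186.86$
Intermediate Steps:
$v = 5212$ ($v = 9258 - 4046 = 5212$)
$\sqrt{\left(v - 19 \cdot 24 \left(-20\right)\right) + 20584} = \sqrt{\left(5212 - 19 \cdot 24 \left(-20\right)\right) + 20584} = \sqrt{\left(5212 - 456 \left(-20\right)\right) + 20584} = \sqrt{\left(5212 - -9120\right) + 20584} = \sqrt{\left(5212 + 9120\right) + 20584} = \sqrt{14332 + 20584} = \sqrt{34916} = 2 \sqrt{8729}$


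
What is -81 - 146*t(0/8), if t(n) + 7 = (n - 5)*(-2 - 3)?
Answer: -2709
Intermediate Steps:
t(n) = 18 - 5*n (t(n) = -7 + (n - 5)*(-2 - 3) = -7 + (-5 + n)*(-5) = -7 + (25 - 5*n) = 18 - 5*n)
-81 - 146*t(0/8) = -81 - 146*(18 - 0/8) = -81 - 146*(18 - 5*0) = -81 - 146*(18 + 0) = -81 - 146*18 = -81 - 2628 = -2709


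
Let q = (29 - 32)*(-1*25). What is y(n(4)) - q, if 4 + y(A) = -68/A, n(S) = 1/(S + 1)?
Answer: -419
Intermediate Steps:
n(S) = 1/(1 + S)
y(A) = -4 - 68/A
q = 75 (q = -3*(-25) = 75)
y(n(4)) - q = (-4 - 68/(1/(1 + 4))) - 1*75 = (-4 - 68/(1/5)) - 75 = (-4 - 68/⅕) - 75 = (-4 - 68*5) - 75 = (-4 - 340) - 75 = -344 - 75 = -419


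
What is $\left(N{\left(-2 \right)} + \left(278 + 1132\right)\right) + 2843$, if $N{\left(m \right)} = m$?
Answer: $4251$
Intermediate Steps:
$\left(N{\left(-2 \right)} + \left(278 + 1132\right)\right) + 2843 = \left(-2 + \left(278 + 1132\right)\right) + 2843 = \left(-2 + 1410\right) + 2843 = 1408 + 2843 = 4251$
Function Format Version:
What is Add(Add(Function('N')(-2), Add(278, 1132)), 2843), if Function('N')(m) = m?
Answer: 4251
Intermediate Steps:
Add(Add(Function('N')(-2), Add(278, 1132)), 2843) = Add(Add(-2, Add(278, 1132)), 2843) = Add(Add(-2, 1410), 2843) = Add(1408, 2843) = 4251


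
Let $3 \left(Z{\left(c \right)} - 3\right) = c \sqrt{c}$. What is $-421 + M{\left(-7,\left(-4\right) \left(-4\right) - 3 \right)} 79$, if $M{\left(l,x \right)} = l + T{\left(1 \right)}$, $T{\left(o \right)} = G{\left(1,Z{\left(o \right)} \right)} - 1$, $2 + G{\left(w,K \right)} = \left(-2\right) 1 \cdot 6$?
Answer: $-2159$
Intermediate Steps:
$Z{\left(c \right)} = 3 + \frac{c^{\frac{3}{2}}}{3}$ ($Z{\left(c \right)} = 3 + \frac{c \sqrt{c}}{3} = 3 + \frac{c^{\frac{3}{2}}}{3}$)
$G{\left(w,K \right)} = -14$ ($G{\left(w,K \right)} = -2 + \left(-2\right) 1 \cdot 6 = -2 - 12 = -14$)
$T{\left(o \right)} = -15$ ($T{\left(o \right)} = -14 - 1 = -15$)
$M{\left(l,x \right)} = -15 + l$ ($M{\left(l,x \right)} = l - 15 = -15 + l$)
$-421 + M{\left(-7,\left(-4\right) \left(-4\right) - 3 \right)} 79 = -421 + \left(-15 - 7\right) 79 = -421 - 1738 = -2159$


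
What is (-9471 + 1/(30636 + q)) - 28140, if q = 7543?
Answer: -1435950368/38179 ≈ -37611.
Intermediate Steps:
(-9471 + 1/(30636 + q)) - 28140 = (-9471 + 1/(30636 + 7543)) - 28140 = (-9471 + 1/38179) - 28140 = -361593308/38179 - 28140 = -1435950368/38179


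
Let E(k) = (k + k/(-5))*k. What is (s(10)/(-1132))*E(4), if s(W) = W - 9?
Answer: -16/1415 ≈ -0.011307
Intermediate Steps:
s(W) = -9 + W
E(k) = 4*k²/5 (E(k) = (k + k*(-⅕))*k = (k - k/5)*k = (4*k/5)*k = 4*k²/5)
(s(10)/(-1132))*E(4) = ((-9 + 10)/(-1132))*((⅘)*4²) = (1*(-1/1132))*((⅘)*16) = -1/1132*64/5 = -16/1415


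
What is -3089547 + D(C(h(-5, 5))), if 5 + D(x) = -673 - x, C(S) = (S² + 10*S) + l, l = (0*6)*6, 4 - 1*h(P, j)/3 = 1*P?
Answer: -3091224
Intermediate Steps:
h(P, j) = 12 - 3*P
l = 0 (l = 0*6 = 0)
C(S) = S² + 10*S (C(S) = (S² + 10*S) + 0 = S² + 10*S)
D(x) = -678 - x (D(x) = -5 + (-673 - x) = -678 - x)
-3089547 + D(C(h(-5, 5))) = -3089547 + (-678 - (12 - 3*(-5))*(10 + (12 - 3*(-5)))) = -3089547 + (-678 - (12 + 15)*(10 + (12 + 15))) = -3089547 + (-678 - 27*(10 + 27)) = -3089547 + (-678 - 27*37) = -3089547 + (-678 - 1*999) = -3089547 + (-678 - 999) = -3089547 - 1677 = -3091224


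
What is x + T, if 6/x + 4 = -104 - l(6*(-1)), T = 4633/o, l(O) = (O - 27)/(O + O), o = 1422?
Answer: 2018291/629946 ≈ 3.2039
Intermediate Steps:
l(O) = (-27 + O)/(2*O) (l(O) = (-27 + O)/((2*O)) = (-27 + O)*(1/(2*O)) = (-27 + O)/(2*O))
T = 4633/1422 ≈ 3.2581
x = -24/443 (x = 6/(-4 + (-104 - (-27 + 6*(-1))/(2*(6*(-1))))) = 6/(-4 + (-104 - (-27 - 6)/(2*(-6)))) = 6/(-4 + (-104 - (-1)*(-33)/(2*6))) = 6/(-4 + (-104 - 1*11/4)) = 6/(-4 + (-104 - 11/4)) = 6/(-4 - 427/4) = 6/(-443/4) = 6*(-4/443) = -24/443 ≈ -0.054176)
x + T = -24/443 + 4633/1422 = 2018291/629946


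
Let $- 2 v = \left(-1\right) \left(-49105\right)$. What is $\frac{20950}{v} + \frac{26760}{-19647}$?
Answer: $- \frac{142483940}{64317729} \approx -2.2153$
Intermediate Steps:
$v = - \frac{49105}{2}$ ($v = - \frac{\left(-1\right) \left(-49105\right)}{2} = \left(- \frac{1}{2}\right) 49105 = - \frac{49105}{2} \approx -24553.0$)
$\frac{20950}{v} + \frac{26760}{-19647} = \frac{20950}{- \frac{49105}{2}} + \frac{26760}{-19647} = 20950 \left(- \frac{2}{49105}\right) + 26760 \left(- \frac{1}{19647}\right) = - \frac{8380}{9821} - \frac{8920}{6549} = - \frac{142483940}{64317729}$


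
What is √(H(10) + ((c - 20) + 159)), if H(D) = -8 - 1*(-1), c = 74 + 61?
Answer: √267 ≈ 16.340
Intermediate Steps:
c = 135
H(D) = -7 (H(D) = -8 + 1 = -7)
√(H(10) + ((c - 20) + 159)) = √(-7 + ((135 - 20) + 159)) = √(-7 + (115 + 159)) = √(-7 + 274) = √267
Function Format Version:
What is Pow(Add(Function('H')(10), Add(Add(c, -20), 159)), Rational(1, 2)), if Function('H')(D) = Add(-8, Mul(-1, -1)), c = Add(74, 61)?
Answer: Pow(267, Rational(1, 2)) ≈ 16.340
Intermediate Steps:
c = 135
Function('H')(D) = -7 (Function('H')(D) = Add(-8, 1) = -7)
Pow(Add(Function('H')(10), Add(Add(c, -20), 159)), Rational(1, 2)) = Pow(Add(-7, Add(Add(135, -20), 159)), Rational(1, 2)) = Pow(Add(-7, Add(115, 159)), Rational(1, 2)) = Pow(Add(-7, 274), Rational(1, 2)) = Pow(267, Rational(1, 2))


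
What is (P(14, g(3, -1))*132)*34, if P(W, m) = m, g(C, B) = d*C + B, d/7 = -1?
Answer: -98736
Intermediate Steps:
d = -7 (d = 7*(-1) = -7)
g(C, B) = B - 7*C (g(C, B) = -7*C + B = B - 7*C)
(P(14, g(3, -1))*132)*34 = ((-1 - 7*3)*132)*34 = ((-1 - 21)*132)*34 = -22*132*34 = -2904*34 = -98736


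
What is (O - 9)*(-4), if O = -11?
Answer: 80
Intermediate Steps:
(O - 9)*(-4) = (-11 - 9)*(-4) = -20*(-4) = 80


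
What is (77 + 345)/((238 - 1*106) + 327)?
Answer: 422/459 ≈ 0.91939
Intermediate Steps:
(77 + 345)/((238 - 1*106) + 327) = 422/((238 - 106) + 327) = 422/(132 + 327) = 422/459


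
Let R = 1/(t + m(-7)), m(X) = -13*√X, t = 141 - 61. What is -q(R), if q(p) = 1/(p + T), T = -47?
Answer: 50903/2391904 + 13*I*√7/16743328 ≈ 0.021281 + 2.0542e-6*I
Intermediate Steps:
t = 80
R = 1/(80 - 13*I*√7) ≈ 0.01055 + 0.0045358*I
q(p) = 1/(-47 + p) (q(p) = 1/(p - 47) = 1/(-47 + p))
-q(R) = -1/(-47 + (80/7583 + 13*I*√7/7583)) = -1/(-356321/7583 + 13*I*√7/7583)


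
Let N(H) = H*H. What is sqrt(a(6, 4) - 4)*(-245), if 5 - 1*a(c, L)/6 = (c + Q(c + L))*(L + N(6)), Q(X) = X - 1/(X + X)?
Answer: -245*I*sqrt(3802) ≈ -15107.0*I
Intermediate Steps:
Q(X) = X - 1/(2*X)
N(H) = H**2
a(c, L) = 30 - 6*(36 + L)*(L + 2*c - 1/(2*(L + c))) (a(c, L) = 30 - 6*(c + ((c + L) - 1/(2*(c + L))))*(L + 6**2) = 30 - 6*(c + ((L + c) - 1/(2*(L + c))))*(L + 36) = 30 - 6*(c + (L + c - 1/(2*(L + c))))*(36 + L) = 30 - 6*(L + 2*c - 1/(2*(L + c)))*(36 + L) = 30 - 6*(36 + L)*(L + 2*c - 1/(2*(L + c))))
sqrt(a(6, 4) - 4)*(-245) = sqrt(3*(36*4 + 36*6 + 2*(4 + 6)**2*(5 - 72*6 - 36*4 - 1*4*6) - 1*4*(-1 + 2*(4 + 6)**2)*(4 + 6))/(4 + 6)**2 - 4)*(-245) = sqrt(3*(144 + 216 + 2*10**2*(5 - 432 - 144 - 24) - 1*4*(-1 + 2*10**2)*10)/10**2 - 4)*(-245) = sqrt(3*(1/100)*(144 + 216 + 2*100*(-595) - 1*4*(-1 + 2*100)*10) - 4)*(-245) = sqrt(3*(1/100)*(144 + 216 - 119000 - 1*4*(-1 + 200)*10) - 4)*(-245) = sqrt(3*(1/100)*(144 + 216 - 119000 - 1*4*199*10) - 4)*(-245) = sqrt(3*(1/100)*(144 + 216 - 119000 - 7960) - 4)*(-245) = sqrt(3*(1/100)*(-126600) - 4)*(-245) = sqrt(-3798 - 4)*(-245) = sqrt(-3802)*(-245) = (I*sqrt(3802))*(-245) = -245*I*sqrt(3802)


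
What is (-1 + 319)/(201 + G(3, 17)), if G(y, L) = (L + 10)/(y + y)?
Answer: 212/137 ≈ 1.5474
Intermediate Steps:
G(y, L) = (10 + L)/(2*y) (G(y, L) = (10 + L)/((2*y)) = (10 + L)*(1/(2*y)) = (10 + L)/(2*y))
(-1 + 319)/(201 + G(3, 17)) = (-1 + 319)/(201 + (1/2)*(10 + 17)/3) = 318/(201 + (1/2)*(1/3)*27) = 318/(201 + 9/2) = 318/(411/2) = 318*(2/411) = 212/137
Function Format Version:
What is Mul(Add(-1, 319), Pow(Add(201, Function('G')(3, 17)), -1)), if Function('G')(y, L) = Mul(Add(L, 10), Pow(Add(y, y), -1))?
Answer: Rational(212, 137) ≈ 1.5474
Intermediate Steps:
Function('G')(y, L) = Mul(Rational(1, 2), Pow(y, -1), Add(10, L)) (Function('G')(y, L) = Mul(Add(10, L), Pow(Mul(2, y), -1)) = Mul(Add(10, L), Mul(Rational(1, 2), Pow(y, -1))) = Mul(Rational(1, 2), Pow(y, -1), Add(10, L)))
Mul(Add(-1, 319), Pow(Add(201, Function('G')(3, 17)), -1)) = Mul(Add(-1, 319), Pow(Add(201, Mul(Rational(1, 2), Pow(3, -1), Add(10, 17))), -1)) = Mul(318, Pow(Add(201, Mul(Rational(1, 2), Rational(1, 3), 27)), -1)) = Mul(318, Pow(Add(201, Rational(9, 2)), -1)) = Mul(318, Pow(Rational(411, 2), -1)) = Mul(318, Rational(2, 411)) = Rational(212, 137)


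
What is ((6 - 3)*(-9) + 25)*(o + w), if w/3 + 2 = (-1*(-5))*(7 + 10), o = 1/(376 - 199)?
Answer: -88148/177 ≈ -498.01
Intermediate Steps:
o = 1/177 ≈ 0.0056497
w = 249 (w = -6 + 3*((-1*(-5))*(7 + 10)) = -6 + 3*(5*17) = -6 + 3*85 = -6 + 255 = 249)
((6 - 3)*(-9) + 25)*(o + w) = ((6 - 3)*(-9) + 25)*(1/177 + 249) = (3*(-9) + 25)*(44074/177) = (-27 + 25)*(44074/177) = -2*44074/177 = -88148/177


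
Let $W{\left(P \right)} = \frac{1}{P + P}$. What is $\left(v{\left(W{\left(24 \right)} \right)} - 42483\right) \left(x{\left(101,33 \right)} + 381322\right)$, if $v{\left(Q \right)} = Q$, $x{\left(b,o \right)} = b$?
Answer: $- \frac{259263765803}{16} \approx -1.6204 \cdot 10^{10}$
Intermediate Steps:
$W{\left(P \right)} = \frac{1}{2 P}$
$\left(v{\left(W{\left(24 \right)} \right)} - 42483\right) \left(x{\left(101,33 \right)} + 381322\right) = \left(\frac{1}{2 \cdot 24} - 42483\right) \left(101 + 381322\right) = \left(\frac{1}{2} \cdot \frac{1}{24} - 42483\right) 381423 = \left(\frac{1}{48} - 42483\right) 381423 = \left(- \frac{2039183}{48}\right) 381423 = - \frac{259263765803}{16}$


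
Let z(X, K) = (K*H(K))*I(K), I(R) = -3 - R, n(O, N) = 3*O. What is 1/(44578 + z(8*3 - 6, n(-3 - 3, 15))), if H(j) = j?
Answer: 1/49438 ≈ 2.0227e-5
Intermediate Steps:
z(X, K) = K²*(-3 - K) (z(X, K) = (K*K)*(-3 - K) = K²*(-3 - K))
1/(44578 + z(8*3 - 6, n(-3 - 3, 15))) = 1/(44578 + (3*(-3 - 3))²*(-3 - 3*(-3 - 3))) = 1/(44578 + (3*(-6))²*(-3 - 3*(-6))) = 1/(44578 + (-18)²*(-3 - 1*(-18))) = 1/(44578 + 324*(-3 + 18)) = 1/(44578 + 324*15) = 1/(44578 + 4860) = 1/49438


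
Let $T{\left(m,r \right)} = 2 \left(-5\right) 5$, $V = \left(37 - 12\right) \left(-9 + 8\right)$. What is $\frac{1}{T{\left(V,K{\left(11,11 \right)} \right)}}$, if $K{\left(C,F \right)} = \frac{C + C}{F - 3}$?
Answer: $- \frac{1}{50} \approx -0.02$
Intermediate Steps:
$K{\left(C,F \right)} = \frac{2 C}{-3 + F}$
$V = -25$ ($V = 25 \left(-1\right) = -25$)
$T{\left(m,r \right)} = -50$ ($T{\left(m,r \right)} = \left(-10\right) 5 = -50$)
$\frac{1}{T{\left(V,K{\left(11,11 \right)} \right)}} = \frac{1}{-50} = - \frac{1}{50}$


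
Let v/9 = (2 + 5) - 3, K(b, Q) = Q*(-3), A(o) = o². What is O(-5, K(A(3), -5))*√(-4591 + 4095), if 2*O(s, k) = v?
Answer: 72*I*√31 ≈ 400.88*I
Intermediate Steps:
K(b, Q) = -3*Q
v = 36 (v = 9*((2 + 5) - 3) = 9*(7 - 3) = 9*4 = 36)
O(s, k) = 18 (O(s, k) = (½)*36 = 18)
O(-5, K(A(3), -5))*√(-4591 + 4095) = 18*√(-4591 + 4095) = 18*√(-496) = 18*(4*I*√31) = 72*I*√31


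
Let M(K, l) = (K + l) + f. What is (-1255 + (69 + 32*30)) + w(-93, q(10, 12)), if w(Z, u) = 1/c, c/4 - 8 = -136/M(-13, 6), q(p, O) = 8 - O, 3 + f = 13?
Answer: -101251/448 ≈ -226.01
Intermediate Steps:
f = 10 (f = -3 + 13 = 10)
M(K, l) = 10 + K + l (M(K, l) = (K + l) + 10 = 10 + K + l)
c = -448/3 (c = 32 + 4*(-136/(10 - 13 + 6)) = 32 + 4*(-136/3) = 32 - 544/3 = -448/3 ≈ -149.33)
w(Z, u) = -3/448 (w(Z, u) = 1/(-448/3) = -3/448)
(-1255 + (69 + 32*30)) + w(-93, q(10, 12)) = (-1255 + (69 + 32*30)) - 3/448 = (-1255 + (69 + 960)) - 3/448 = (-1255 + 1029) - 3/448 = -226 - 3/448 = -101251/448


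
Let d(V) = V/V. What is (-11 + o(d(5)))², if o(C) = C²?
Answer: 100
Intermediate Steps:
d(V) = 1
(-11 + o(d(5)))² = (-11 + 1²)² = (-11 + 1)² = (-10)² = 100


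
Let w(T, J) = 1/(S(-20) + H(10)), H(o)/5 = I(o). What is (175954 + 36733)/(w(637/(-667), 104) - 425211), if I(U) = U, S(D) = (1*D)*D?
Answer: -95709150/191344949 ≈ -0.50019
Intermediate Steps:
S(D) = D² (S(D) = D*D = D²)
H(o) = 5*o
w(T, J) = 1/450 (w(T, J) = 1/((-20)² + 5*10) = 1/(400 + 50) = 1/450)
(175954 + 36733)/(w(637/(-667), 104) - 425211) = (175954 + 36733)/(1/450 - 425211) = 212687/(-191344949/450) = 212687*(-450/191344949) = -95709150/191344949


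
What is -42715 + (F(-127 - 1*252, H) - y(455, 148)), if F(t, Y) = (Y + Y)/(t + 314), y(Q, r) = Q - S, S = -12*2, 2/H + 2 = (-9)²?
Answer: -221801194/5135 ≈ -43194.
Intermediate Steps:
H = 2/79 (H = 2/(-2 + (-9)²) = 2/(-2 + 81) = 2/79 ≈ 0.025316)
S = -24
y(Q, r) = 24 + Q (y(Q, r) = Q - 1*(-24) = Q + 24 = 24 + Q)
F(t, Y) = 2*Y/(314 + t) (F(t, Y) = (2*Y)/(314 + t) = 2*Y/(314 + t))
-42715 + (F(-127 - 1*252, H) - y(455, 148)) = -42715 + (2*(2/79)/(314 + (-127 - 1*252)) - (24 + 455)) = -42715 + (2*(2/79)/(314 + (-127 - 252)) - 1*479) = -42715 + (2*(2/79)/(314 - 379) - 479) = -42715 + (2*(2/79)/(-65) - 479) = -42715 + (2*(2/79)*(-1/65) - 479) = -42715 + (-4/5135 - 479) = -42715 - 2459669/5135 = -221801194/5135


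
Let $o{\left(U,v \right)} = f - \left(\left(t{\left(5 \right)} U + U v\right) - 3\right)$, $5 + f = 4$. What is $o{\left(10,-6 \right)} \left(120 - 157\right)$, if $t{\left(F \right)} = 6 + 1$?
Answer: $296$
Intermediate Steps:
$t{\left(F \right)} = 7$
$f = -1$ ($f = -5 + 4 = -1$)
$o{\left(U,v \right)} = 2 - 7 U - U v$ ($o{\left(U,v \right)} = -1 - \left(\left(7 U + U v\right) - 3\right) = -1 - \left(-3 + 7 U + U v\right) = 2 - 7 U - U v$)
$o{\left(10,-6 \right)} \left(120 - 157\right) = \left(2 - 70 - 10 \left(-6\right)\right) \left(120 - 157\right) = \left(2 - 70 + 60\right) \left(-37\right) = \left(-8\right) \left(-37\right) = 296$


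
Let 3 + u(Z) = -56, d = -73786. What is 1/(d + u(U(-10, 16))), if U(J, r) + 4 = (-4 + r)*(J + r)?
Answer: -1/73845 ≈ -1.3542e-5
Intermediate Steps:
U(J, r) = -4 + (-4 + r)*(J + r)
u(Z) = -59 (u(Z) = -3 - 56 = -59)
1/(d + u(U(-10, 16))) = 1/(-73786 - 59) = 1/(-73845) = -1/73845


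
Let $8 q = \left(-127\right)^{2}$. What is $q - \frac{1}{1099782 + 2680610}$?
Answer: $\frac{1905435705}{945098} \approx 2016.1$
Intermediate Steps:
$q = \frac{16129}{8}$ ($q = \frac{\left(-127\right)^{2}}{8} = \frac{1}{8} \cdot 16129 = \frac{16129}{8} \approx 2016.1$)
$q - \frac{1}{1099782 + 2680610} = \frac{16129}{8} - \frac{1}{1099782 + 2680610} = \frac{16129}{8} - \frac{1}{3780392} = \frac{1905435705}{945098}$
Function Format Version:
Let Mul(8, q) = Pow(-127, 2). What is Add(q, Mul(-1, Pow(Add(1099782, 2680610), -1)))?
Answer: Rational(1905435705, 945098) ≈ 2016.1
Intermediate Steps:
q = Rational(16129, 8) (q = Mul(Rational(1, 8), Pow(-127, 2)) = Mul(Rational(1, 8), 16129) = Rational(16129, 8) ≈ 2016.1)
Add(q, Mul(-1, Pow(Add(1099782, 2680610), -1))) = Add(Rational(16129, 8), Mul(-1, Pow(Add(1099782, 2680610), -1))) = Add(Rational(16129, 8), Mul(-1, Pow(3780392, -1))) = Add(Rational(16129, 8), Mul(-1, Rational(1, 3780392))) = Add(Rational(16129, 8), Rational(-1, 3780392)) = Rational(1905435705, 945098)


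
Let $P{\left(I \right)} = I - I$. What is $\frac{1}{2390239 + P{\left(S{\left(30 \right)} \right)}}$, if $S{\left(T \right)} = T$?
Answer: $\frac{1}{2390239} \approx 4.1837 \cdot 10^{-7}$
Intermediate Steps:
$P{\left(I \right)} = 0$
$\frac{1}{2390239 + P{\left(S{\left(30 \right)} \right)}} = \frac{1}{2390239 + 0} = \frac{1}{2390239}$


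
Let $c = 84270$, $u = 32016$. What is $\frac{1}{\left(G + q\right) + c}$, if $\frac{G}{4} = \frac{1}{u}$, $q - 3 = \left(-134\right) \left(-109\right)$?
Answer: $\frac{8004}{791427517} \approx 1.0113 \cdot 10^{-5}$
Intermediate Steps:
$q = 14609$ ($q = 3 - -14606 = 3 + 14606 = 14609$)
$G = \frac{1}{8004}$ ($G = \frac{4}{32016} = 4 \cdot \frac{1}{32016} = \frac{1}{8004} \approx 0.00012494$)
$\frac{1}{\left(G + q\right) + c} = \frac{1}{\left(\frac{1}{8004} + 14609\right) + 84270} = \frac{1}{\frac{116930437}{8004} + 84270} = \frac{1}{\frac{791427517}{8004}} = \frac{8004}{791427517}$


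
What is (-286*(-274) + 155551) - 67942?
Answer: 165973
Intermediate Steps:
(-286*(-274) + 155551) - 67942 = (78364 + 155551) - 67942 = 233915 - 67942 = 165973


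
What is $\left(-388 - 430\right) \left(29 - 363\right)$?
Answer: $273212$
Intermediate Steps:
$\left(-388 - 430\right) \left(29 - 363\right) = \left(-818\right) \left(-334\right) = 273212$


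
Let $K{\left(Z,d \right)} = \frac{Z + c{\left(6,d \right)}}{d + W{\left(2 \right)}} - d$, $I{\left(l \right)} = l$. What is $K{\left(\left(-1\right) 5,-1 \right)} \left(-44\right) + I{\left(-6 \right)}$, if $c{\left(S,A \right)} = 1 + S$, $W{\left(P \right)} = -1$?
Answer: $-6$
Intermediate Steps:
$K{\left(Z,d \right)} = - d + \frac{7 + Z}{-1 + d}$ ($K{\left(Z,d \right)} = \frac{Z + \left(1 + 6\right)}{d - 1} - d = \frac{Z + 7}{-1 + d} - d = \frac{7 + Z}{-1 + d} - d = - d + \frac{7 + Z}{-1 + d}$)
$K{\left(\left(-1\right) 5,-1 \right)} \left(-44\right) + I{\left(-6 \right)} = \frac{7 - 5 - 1 - \left(-1\right)^{2}}{-1 - 1} \left(-44\right) - 6 = \frac{7 - 5 - 1 - 1}{-2} \left(-44\right) - 6 = - \frac{7 - 5 - 1 - 1}{2} \left(-44\right) - 6 = \left(- \frac{1}{2}\right) 0 \left(-44\right) - 6 = 0 \left(-44\right) - 6 = 0 - 6 = -6$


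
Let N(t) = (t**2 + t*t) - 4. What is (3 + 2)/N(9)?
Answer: 5/158 ≈ 0.031646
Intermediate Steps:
N(t) = -4 + 2*t**2 (N(t) = (t**2 + t**2) - 4 = 2*t**2 - 4 = -4 + 2*t**2)
(3 + 2)/N(9) = (3 + 2)/(-4 + 2*9**2) = 5/(-4 + 2*81) = 5/(-4 + 162) = 5/158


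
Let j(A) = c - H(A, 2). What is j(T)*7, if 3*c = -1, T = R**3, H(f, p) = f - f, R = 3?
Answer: -7/3 ≈ -2.3333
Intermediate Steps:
H(f, p) = 0
T = 27 (T = 3**3 = 27)
c = -1/3 (c = (1/3)*(-1) = -1/3 ≈ -0.33333)
j(A) = -1/3 (j(A) = -1/3 - 1*0 = -1/3 + 0 = -1/3)
j(T)*7 = -1/3*7 = -7/3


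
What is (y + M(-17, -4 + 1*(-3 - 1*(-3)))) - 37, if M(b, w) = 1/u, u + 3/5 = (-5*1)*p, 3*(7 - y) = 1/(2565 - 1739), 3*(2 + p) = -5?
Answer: -704912/23541 ≈ -29.944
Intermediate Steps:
p = -11/3 (p = -2 + (⅓)*(-5) = -2 - 5/3 = -11/3 ≈ -3.6667)
y = 17345/2478 (y = 7 - 1/(3*(2565 - 1739)) = 7 - ⅓/826 = 7 - ⅓*1/826 = 7 - 1/2478 = 17345/2478 ≈ 6.9996)
u = 266/15 (u = -⅗ - 5*1*(-11/3) = -⅗ - 5*(-11/3) = -⅗ + 55/3 = 266/15 ≈ 17.733)
M(b, w) = 15/266 (M(b, w) = 1/(266/15) = 15/266)
(y + M(-17, -4 + 1*(-3 - 1*(-3)))) - 37 = (17345/2478 + 15/266) - 37 = 166105/23541 - 37 = -704912/23541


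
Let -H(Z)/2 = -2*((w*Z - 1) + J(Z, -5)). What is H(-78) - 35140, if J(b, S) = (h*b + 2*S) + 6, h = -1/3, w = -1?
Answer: -34744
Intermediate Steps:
h = -⅓ (h = -1*⅓ = -⅓ ≈ -0.33333)
J(b, S) = 6 + 2*S - b/3 (J(b, S) = (-b/3 + 2*S) + 6 = (2*S - b/3) + 6 = 6 + 2*S - b/3)
H(Z) = -20 - 16*Z/3 (H(Z) = -(-4)*((-Z - 1) + (6 + 2*(-5) - Z/3)) = -(-4)*((-1 - Z) + (6 - 10 - Z/3)) = -(-4)*((-1 - Z) + (-4 - Z/3)) = -(-4)*(-5 - 4*Z/3) = -2*(10 + 8*Z/3) = -20 - 16*Z/3)
H(-78) - 35140 = (-20 - 16/3*(-78)) - 35140 = (-20 + 416) - 35140 = 396 - 35140 = -34744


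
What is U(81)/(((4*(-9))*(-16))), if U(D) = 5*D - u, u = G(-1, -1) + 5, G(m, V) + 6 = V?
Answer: 407/576 ≈ 0.70660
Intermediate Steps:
G(m, V) = -6 + V
u = -2 (u = (-6 - 1) + 5 = -7 + 5 = -2)
U(D) = 2 + 5*D (U(D) = 5*D - 1*(-2) = 5*D + 2 = 2 + 5*D)
U(81)/(((4*(-9))*(-16))) = (2 + 5*81)/(((4*(-9))*(-16))) = (2 + 405)/((-36*(-16))) = 407/576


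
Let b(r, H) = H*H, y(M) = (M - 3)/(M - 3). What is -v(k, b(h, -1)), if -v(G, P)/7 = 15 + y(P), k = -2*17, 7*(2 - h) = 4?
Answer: 112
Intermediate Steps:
h = 10/7 (h = 2 - ⅐*4 = 2 - 4/7 = 10/7 ≈ 1.4286)
y(M) = 1 (y(M) = (-3 + M)/(-3 + M) = 1)
b(r, H) = H²
k = -34
v(G, P) = -112 (v(G, P) = -7*(15 + 1) = -7*16 = -112)
-v(k, b(h, -1)) = -1*(-112) = 112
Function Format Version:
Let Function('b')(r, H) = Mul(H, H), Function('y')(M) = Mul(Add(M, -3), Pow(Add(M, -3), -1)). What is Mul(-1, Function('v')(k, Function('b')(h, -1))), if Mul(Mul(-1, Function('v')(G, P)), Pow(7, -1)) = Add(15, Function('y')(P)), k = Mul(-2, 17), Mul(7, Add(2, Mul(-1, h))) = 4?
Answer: 112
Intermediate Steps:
h = Rational(10, 7) (h = Add(2, Mul(Rational(-1, 7), 4)) = Add(2, Rational(-4, 7)) = Rational(10, 7) ≈ 1.4286)
Function('y')(M) = 1 (Function('y')(M) = Mul(Add(-3, M), Pow(Add(-3, M), -1)) = 1)
Function('b')(r, H) = Pow(H, 2)
k = -34
Function('v')(G, P) = -112 (Function('v')(G, P) = Mul(-7, Add(15, 1)) = Mul(-7, 16) = -112)
Mul(-1, Function('v')(k, Function('b')(h, -1))) = Mul(-1, -112) = 112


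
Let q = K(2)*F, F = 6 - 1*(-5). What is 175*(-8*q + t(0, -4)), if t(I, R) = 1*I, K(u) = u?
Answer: -30800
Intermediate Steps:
t(I, R) = I
F = 11 (F = 6 + 5 = 11)
q = 22 (q = 2*11 = 22)
175*(-8*q + t(0, -4)) = 175*(-8*22 + 0) = 175*(-176 + 0) = 175*(-176) = -30800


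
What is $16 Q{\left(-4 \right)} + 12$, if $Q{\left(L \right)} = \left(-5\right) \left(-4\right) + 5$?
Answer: $412$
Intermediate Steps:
$Q{\left(L \right)} = 25$ ($Q{\left(L \right)} = 20 + 5 = 25$)
$16 Q{\left(-4 \right)} + 12 = 16 \cdot 25 + 12 = 400 + 12 = 412$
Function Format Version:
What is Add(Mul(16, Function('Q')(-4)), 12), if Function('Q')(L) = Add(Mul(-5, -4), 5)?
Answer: 412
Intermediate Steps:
Function('Q')(L) = 25 (Function('Q')(L) = Add(20, 5) = 25)
Add(Mul(16, Function('Q')(-4)), 12) = Add(Mul(16, 25), 12) = Add(400, 12) = 412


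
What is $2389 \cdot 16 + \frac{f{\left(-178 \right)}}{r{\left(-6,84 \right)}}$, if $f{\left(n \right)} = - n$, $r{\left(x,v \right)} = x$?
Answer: $\frac{114583}{3} \approx 38194.0$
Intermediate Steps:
$2389 \cdot 16 + \frac{f{\left(-178 \right)}}{r{\left(-6,84 \right)}} = 2389 \cdot 16 + \frac{\left(-1\right) \left(-178\right)}{-6} = 38224 + 178 \left(- \frac{1}{6}\right) = 38224 - \frac{89}{3} = \frac{114583}{3}$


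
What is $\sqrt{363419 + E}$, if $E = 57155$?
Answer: $\sqrt{420574} \approx 648.52$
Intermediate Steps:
$\sqrt{363419 + E} = \sqrt{363419 + 57155} = \sqrt{420574}$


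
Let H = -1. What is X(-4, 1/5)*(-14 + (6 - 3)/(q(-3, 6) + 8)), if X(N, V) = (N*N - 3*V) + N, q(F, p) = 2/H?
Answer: -1539/10 ≈ -153.90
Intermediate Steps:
q(F, p) = -2 (q(F, p) = 2/(-1) = 2*(-1) = -2)
X(N, V) = N + N² - 3*V (X(N, V) = (N² - 3*V) + N = N + N² - 3*V)
X(-4, 1/5)*(-14 + (6 - 3)/(q(-3, 6) + 8)) = (-4 + (-4)² - 3/5)*(-14 + (6 - 3)/(-2 + 8)) = (-4 + 16 - 3*⅕)*(-14 + 3/6) = (-4 + 16 - ⅗)*(-14 + 3*(⅙)) = 57*(-14 + ½)/5 = (57/5)*(-27/2) = -1539/10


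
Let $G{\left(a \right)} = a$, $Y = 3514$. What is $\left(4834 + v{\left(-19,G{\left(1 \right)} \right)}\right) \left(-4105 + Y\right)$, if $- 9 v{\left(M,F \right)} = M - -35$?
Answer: $- \frac{8567530}{3} \approx -2.8558 \cdot 10^{6}$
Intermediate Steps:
$v{\left(M,F \right)} = - \frac{35}{9} - \frac{M}{9}$ ($v{\left(M,F \right)} = - \frac{M - -35}{9} = - \frac{M + 35}{9} = - \frac{35 + M}{9} = - \frac{35}{9} - \frac{M}{9}$)
$\left(4834 + v{\left(-19,G{\left(1 \right)} \right)}\right) \left(-4105 + Y\right) = \left(4834 - \frac{16}{9}\right) \left(-4105 + 3514\right) = \left(4834 + \left(- \frac{35}{9} + \frac{19}{9}\right)\right) \left(-591\right) = \left(4834 - \frac{16}{9}\right) \left(-591\right) = \frac{43490}{9} \left(-591\right) = - \frac{8567530}{3}$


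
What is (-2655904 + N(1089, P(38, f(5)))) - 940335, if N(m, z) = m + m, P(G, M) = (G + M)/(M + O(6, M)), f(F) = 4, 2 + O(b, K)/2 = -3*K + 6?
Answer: -3594061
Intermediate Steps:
O(b, K) = 8 - 6*K (O(b, K) = -4 + 2*(-3*K + 6) = -4 + 2*(6 - 3*K) = -4 + (12 - 6*K) = 8 - 6*K)
P(G, M) = (G + M)/(8 - 5*M) (P(G, M) = (G + M)/(M + (8 - 6*M)) = (G + M)/(8 - 5*M))
N(m, z) = 2*m
(-2655904 + N(1089, P(38, f(5)))) - 940335 = (-2655904 + 2*1089) - 940335 = (-2655904 + 2178) - 940335 = -2653726 - 940335 = -3594061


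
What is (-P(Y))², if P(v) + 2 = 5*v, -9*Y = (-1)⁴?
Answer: 529/81 ≈ 6.5309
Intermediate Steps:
Y = -⅑ (Y = -⅑*(-1)⁴ = -⅑*1 = -⅑ ≈ -0.11111)
P(v) = -2 + 5*v
(-P(Y))² = (-(-2 + 5*(-⅑)))² = (-(-2 - 5/9))² = (-1*(-23/9))² = (23/9)² = 529/81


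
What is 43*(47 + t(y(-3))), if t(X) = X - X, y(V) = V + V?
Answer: 2021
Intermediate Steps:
y(V) = 2*V
t(X) = 0
43*(47 + t(y(-3))) = 43*(47 + 0) = 43*47 = 2021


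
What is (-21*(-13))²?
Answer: 74529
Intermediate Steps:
(-21*(-13))² = 273² = 74529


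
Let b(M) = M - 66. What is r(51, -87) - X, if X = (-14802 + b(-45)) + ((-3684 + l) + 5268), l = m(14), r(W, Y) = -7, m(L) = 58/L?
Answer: 93225/7 ≈ 13318.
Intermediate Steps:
l = 29/7 (l = 58/14 = 58*(1/14) = 29/7 ≈ 4.1429)
b(M) = -66 + M
X = -93274/7 (X = (-14802 + (-66 - 45)) + ((-3684 + 29/7) + 5268) = (-14802 - 111) + (-25759/7 + 5268) = -14913 + 11117/7 = -93274/7 ≈ -13325.)
r(51, -87) - X = -7 - 1*(-93274/7) = -7 + 93274/7 = 93225/7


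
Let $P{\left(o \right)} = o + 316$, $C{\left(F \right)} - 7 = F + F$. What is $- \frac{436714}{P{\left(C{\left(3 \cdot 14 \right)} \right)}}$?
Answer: $- \frac{436714}{407} \approx -1073.0$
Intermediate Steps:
$C{\left(F \right)} = 7 + 2 F$ ($C{\left(F \right)} = 7 + \left(F + F\right) = 7 + 2 F$)
$P{\left(o \right)} = 316 + o$
$- \frac{436714}{P{\left(C{\left(3 \cdot 14 \right)} \right)}} = - \frac{436714}{316 + \left(7 + 2 \cdot 3 \cdot 14\right)} = - \frac{436714}{316 + \left(7 + 2 \cdot 42\right)} = - \frac{436714}{316 + \left(7 + 84\right)} = - \frac{436714}{316 + 91} = - \frac{436714}{407}$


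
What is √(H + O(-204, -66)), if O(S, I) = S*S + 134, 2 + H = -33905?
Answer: √7843 ≈ 88.561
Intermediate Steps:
H = -33907 (H = -2 - 33905 = -33907)
O(S, I) = 134 + S² (O(S, I) = S² + 134 = 134 + S²)
√(H + O(-204, -66)) = √(-33907 + (134 + (-204)²)) = √(-33907 + (134 + 41616)) = √(-33907 + 41750) = √7843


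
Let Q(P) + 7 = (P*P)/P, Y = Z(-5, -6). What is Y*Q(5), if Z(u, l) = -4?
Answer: 8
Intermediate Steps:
Y = -4
Q(P) = -7 + P (Q(P) = -7 + (P*P)/P = -7 + P**2/P = -7 + P)
Y*Q(5) = -4*(-7 + 5) = -4*(-2) = 8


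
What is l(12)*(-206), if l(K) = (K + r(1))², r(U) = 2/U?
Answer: -40376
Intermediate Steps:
l(K) = (2 + K)² (l(K) = (K + 2/1)² = (K + 2*1)² = (K + 2)² = (2 + K)²)
l(12)*(-206) = (2 + 12)²*(-206) = 14²*(-206) = 196*(-206) = -40376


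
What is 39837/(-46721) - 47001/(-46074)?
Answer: 120161261/717541118 ≈ 0.16746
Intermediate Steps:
39837/(-46721) - 47001/(-46074) = 39837*(-1/46721) - 47001*(-1/46074) = -39837/46721 + 15667/15358 = 120161261/717541118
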